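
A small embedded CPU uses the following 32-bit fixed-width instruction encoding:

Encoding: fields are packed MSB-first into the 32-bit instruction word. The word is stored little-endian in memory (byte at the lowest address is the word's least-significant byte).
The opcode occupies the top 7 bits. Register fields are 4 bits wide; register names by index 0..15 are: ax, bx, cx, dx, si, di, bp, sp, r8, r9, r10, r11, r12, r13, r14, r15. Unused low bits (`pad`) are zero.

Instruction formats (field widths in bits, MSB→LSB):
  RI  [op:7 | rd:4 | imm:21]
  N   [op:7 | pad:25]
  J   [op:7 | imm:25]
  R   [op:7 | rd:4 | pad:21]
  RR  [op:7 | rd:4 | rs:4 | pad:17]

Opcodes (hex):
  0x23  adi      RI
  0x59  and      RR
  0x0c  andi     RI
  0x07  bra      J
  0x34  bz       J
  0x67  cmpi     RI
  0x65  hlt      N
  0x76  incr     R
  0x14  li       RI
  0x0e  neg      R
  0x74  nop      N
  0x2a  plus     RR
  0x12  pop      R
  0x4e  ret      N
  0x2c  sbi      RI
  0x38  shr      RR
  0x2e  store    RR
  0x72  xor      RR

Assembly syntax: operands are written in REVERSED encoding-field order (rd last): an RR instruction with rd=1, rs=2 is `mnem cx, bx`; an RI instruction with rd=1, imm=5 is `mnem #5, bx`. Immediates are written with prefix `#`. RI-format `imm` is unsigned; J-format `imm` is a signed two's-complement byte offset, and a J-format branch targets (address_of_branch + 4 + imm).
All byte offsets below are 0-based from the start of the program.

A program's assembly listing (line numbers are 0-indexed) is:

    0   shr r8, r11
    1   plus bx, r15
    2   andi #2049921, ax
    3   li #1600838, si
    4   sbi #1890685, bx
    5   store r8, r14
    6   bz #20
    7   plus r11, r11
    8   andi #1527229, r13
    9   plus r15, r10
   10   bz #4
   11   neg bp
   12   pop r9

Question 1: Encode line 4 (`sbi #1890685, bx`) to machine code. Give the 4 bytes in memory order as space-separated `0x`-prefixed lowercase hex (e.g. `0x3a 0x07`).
line 4 (sbi): pack op=0x2c:7|rd=1:4|imm=1890685:21 = 0x583cd97d; little→ 7d d9 3c 58

0x7d 0xd9 0x3c 0x58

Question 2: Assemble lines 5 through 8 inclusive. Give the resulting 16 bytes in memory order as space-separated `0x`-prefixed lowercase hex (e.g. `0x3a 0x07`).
0x00 0x00 0xd0 0x5d 0x14 0x00 0x00 0x68 0x00 0x00 0x76 0x55 0xbd 0x4d 0xb7 0x19

line 5 (store): pack op=0x2e:7|rd=14:4|rs=8:4|pad=0:17 = 0x5dd00000; little→ 00 00 d0 5d
line 6 (bz): pack op=0x34:7|imm=20:25 = 0x68000014; little→ 14 00 00 68
line 7 (plus): pack op=0x2a:7|rd=11:4|rs=11:4|pad=0:17 = 0x55760000; little→ 00 00 76 55
line 8 (andi): pack op=0xc:7|rd=13:4|imm=1527229:21 = 0x19b74dbd; little→ bd 4d b7 19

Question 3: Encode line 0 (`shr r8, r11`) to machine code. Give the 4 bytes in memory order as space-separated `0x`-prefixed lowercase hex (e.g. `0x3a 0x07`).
line 0 (shr): pack op=0x38:7|rd=11:4|rs=8:4|pad=0:17 = 0x71700000; little→ 00 00 70 71

0x00 0x00 0x70 0x71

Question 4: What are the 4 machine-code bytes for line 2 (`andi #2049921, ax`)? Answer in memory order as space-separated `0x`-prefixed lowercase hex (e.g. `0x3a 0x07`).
L2: andi op=0xc:7|rd=0:4|imm=2049921:21 ⇒ 0x181f4781 ⇒ little 81 47 1f 18

0x81 0x47 0x1f 0x18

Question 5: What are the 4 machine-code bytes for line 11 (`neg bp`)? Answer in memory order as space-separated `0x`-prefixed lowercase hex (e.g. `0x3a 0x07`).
0x00 0x00 0xc0 0x1c

L11: neg op=0xe:7|rd=6:4|pad=0:21 ⇒ 0x1cc00000 ⇒ little 00 00 c0 1c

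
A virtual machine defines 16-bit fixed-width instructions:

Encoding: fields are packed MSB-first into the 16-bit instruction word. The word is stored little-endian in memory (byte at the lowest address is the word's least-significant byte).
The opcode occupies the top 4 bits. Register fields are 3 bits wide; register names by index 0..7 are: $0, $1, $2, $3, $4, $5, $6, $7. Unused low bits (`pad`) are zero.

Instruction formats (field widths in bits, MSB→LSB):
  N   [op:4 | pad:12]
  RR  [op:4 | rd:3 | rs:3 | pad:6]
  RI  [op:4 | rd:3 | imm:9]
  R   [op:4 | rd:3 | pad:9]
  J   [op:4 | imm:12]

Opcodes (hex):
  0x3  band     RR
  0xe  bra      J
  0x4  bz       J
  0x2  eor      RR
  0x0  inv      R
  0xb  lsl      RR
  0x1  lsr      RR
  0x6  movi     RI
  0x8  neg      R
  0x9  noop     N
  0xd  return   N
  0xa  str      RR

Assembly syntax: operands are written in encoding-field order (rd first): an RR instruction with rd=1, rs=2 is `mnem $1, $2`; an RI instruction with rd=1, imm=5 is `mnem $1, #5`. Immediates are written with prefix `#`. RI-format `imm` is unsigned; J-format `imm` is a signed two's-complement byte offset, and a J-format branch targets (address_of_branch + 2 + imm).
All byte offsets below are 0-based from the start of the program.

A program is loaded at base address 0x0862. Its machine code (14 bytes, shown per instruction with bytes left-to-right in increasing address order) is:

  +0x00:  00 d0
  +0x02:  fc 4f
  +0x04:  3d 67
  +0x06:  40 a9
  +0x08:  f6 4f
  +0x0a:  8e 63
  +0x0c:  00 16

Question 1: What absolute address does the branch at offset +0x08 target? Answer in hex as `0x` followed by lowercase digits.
@+08  little-endian(f6 4f) = 0x4ff6
  op=0x4ff6>>12=0x4 ⇒ bz (J)
  [11:0] imm=4086 (s12→-10) = #-10
  target = base 0x0862 + off 0x08 + 2 + imm -10 = 0x0862

0x0862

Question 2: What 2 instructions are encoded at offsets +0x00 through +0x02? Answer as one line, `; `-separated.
[00] 00 d0 → 0xd000
  top 4b → 0xd → return [N]
[02] fc 4f → 0x4ffc
  top 4b → 0x4 → bz [J]
  imm@[11:0]=0xffc (s12→-4) ⇒ #-4

return; bz #-4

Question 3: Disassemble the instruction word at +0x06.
str $4, $5

[06] 40 a9 → 0xa940
  opcode bits[15:12]=0xa: str/RR
  [11:9] rd=4 = $4
  [8:6] rs=5 = $5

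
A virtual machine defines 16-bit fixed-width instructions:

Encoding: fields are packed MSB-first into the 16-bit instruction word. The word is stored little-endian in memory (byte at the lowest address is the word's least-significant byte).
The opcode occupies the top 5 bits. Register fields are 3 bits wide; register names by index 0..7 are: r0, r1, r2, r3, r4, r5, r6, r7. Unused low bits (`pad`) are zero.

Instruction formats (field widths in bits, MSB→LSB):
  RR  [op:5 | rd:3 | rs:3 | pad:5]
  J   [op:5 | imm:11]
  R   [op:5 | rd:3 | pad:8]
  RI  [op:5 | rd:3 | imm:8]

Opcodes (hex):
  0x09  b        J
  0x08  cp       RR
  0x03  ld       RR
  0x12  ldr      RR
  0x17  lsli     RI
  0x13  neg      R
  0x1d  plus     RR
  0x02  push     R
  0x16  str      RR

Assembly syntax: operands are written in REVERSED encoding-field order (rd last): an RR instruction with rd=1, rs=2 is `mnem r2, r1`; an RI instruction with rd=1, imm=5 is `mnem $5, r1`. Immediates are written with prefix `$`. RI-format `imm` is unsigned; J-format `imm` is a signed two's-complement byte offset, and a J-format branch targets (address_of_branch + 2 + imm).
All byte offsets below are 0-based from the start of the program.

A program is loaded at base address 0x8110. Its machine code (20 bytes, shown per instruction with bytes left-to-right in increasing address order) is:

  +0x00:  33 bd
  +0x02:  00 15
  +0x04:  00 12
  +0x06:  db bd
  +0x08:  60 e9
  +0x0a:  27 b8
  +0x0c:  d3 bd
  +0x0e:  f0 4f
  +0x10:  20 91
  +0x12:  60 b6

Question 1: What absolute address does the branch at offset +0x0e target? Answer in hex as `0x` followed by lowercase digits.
@+0e  little-endian(f0 4f) = 0x4ff0
  opcode bits[15:11]=0x9: b/J
  imm: (w>>0)&0x7ff=0x7f0 (s11→-16) → $-16
  target = base 0x8110 + off 0x0e + 2 + imm -16 = 0x8110

0x8110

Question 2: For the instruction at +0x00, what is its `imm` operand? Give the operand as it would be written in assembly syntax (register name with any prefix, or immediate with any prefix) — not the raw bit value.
$51

+0x00: 33 bd ⇒ word 0xbd33 (little)
  opcode bits[15:11]=0x17: lsli/RI
  rd@[10:8]=0x5 ⇒ r5
  imm@[7:0]=0x33 ⇒ $51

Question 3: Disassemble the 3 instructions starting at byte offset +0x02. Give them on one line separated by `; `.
push r5; push r2; lsli $219, r5

off 0x02: read 00 15 as little → 0x1500
  top 5b → 0x2 → push [R]
  rd@[10:8]=0x5 ⇒ r5
off 0x04: read 00 12 as little → 0x1200
  top 5b → 0x2 → push [R]
  rd@[10:8]=0x2 ⇒ r2
off 0x06: read db bd as little → 0xbddb
  top 5b → 0x17 → lsli [RI]
  rd@[10:8]=0x5 ⇒ r5
  imm@[7:0]=0xdb ⇒ $219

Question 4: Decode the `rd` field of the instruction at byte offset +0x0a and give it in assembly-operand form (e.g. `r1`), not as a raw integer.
+0x0a: 27 b8 ⇒ word 0xb827 (little)
  opcode bits[15:11]=0x17: lsli/RI
  rd: (w>>8)&0x7=0x0 → r0
  imm: (w>>0)&0xff=0x27 → $39

r0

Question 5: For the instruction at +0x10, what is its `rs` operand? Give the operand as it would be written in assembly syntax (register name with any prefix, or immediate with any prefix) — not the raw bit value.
[10] 20 91 → 0x9120
  opcode bits[15:11]=0x12: ldr/RR
  rd@[10:8]=0x1 ⇒ r1
  rs@[7:5]=0x1 ⇒ r1

r1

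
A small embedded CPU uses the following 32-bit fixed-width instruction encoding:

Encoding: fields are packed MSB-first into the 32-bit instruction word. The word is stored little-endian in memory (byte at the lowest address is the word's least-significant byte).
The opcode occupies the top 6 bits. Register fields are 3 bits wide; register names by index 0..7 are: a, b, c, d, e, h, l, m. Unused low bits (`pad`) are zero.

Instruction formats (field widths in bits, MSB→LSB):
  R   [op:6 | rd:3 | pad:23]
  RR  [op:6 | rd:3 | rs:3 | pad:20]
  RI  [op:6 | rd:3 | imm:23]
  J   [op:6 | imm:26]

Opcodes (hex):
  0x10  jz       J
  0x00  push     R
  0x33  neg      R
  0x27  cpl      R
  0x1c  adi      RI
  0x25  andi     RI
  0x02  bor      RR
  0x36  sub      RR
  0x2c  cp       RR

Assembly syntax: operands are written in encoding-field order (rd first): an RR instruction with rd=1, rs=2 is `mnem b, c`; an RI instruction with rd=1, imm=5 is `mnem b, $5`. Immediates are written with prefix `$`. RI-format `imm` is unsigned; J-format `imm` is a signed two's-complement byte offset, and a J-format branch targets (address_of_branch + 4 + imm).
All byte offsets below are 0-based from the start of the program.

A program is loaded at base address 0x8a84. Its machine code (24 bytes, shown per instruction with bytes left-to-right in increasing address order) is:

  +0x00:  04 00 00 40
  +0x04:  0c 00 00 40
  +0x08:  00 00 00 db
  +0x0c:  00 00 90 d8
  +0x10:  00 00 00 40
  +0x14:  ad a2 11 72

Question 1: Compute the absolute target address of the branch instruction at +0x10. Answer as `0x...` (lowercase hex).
0x8a98

@+10  little-endian(00 00 00 40) = 0x40000000
  op=0x40000000>>26=0x10 ⇒ jz (J)
  [25:0] imm=0 = $0
  target = base 0x8a84 + off 0x10 + 4 + imm 0 = 0x8a98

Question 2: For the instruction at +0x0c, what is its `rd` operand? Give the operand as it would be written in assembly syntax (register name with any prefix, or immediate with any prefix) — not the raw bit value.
b

[0c] 00 00 90 d8 → 0xd8900000
  op=0xd8900000>>26=0x36 ⇒ sub (RR)
  rd: (w>>23)&0x7=0x1 → b
  rs: (w>>20)&0x7=0x1 → b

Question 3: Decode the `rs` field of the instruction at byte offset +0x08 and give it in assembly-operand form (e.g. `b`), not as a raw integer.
off 0x08: read 00 00 00 db as little → 0xdb000000
  opcode bits[31:26]=0x36: sub/RR
  [25:23] rd=6 = l
  [22:20] rs=0 = a

a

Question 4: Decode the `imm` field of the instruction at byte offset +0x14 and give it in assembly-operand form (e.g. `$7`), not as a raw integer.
$1155757

off 0x14: read ad a2 11 72 as little → 0x7211a2ad
  op=0x7211a2ad>>26=0x1c ⇒ adi (RI)
  rd@[25:23]=0x4 ⇒ e
  imm@[22:0]=0x11a2ad ⇒ $1155757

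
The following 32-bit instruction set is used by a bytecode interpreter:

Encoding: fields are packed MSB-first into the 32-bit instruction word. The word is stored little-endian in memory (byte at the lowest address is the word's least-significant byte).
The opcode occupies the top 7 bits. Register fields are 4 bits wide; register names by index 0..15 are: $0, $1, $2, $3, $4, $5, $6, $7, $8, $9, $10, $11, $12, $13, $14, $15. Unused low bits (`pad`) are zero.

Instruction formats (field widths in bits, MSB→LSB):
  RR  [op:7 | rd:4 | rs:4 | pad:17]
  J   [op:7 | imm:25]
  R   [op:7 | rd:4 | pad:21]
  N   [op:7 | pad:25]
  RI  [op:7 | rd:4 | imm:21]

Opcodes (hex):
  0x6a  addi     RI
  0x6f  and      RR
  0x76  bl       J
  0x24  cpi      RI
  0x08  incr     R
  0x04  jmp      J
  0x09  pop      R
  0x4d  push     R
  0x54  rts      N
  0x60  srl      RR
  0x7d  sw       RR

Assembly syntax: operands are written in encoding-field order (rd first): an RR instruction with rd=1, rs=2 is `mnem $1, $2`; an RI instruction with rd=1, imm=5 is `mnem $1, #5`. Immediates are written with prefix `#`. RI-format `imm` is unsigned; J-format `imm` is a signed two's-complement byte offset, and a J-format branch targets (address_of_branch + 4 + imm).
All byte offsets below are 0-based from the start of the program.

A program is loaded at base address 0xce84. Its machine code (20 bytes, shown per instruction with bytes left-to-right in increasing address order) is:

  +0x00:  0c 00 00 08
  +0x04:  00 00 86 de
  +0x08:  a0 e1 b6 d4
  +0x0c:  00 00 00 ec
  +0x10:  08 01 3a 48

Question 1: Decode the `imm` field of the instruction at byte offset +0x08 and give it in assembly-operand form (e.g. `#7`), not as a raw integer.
+0x08: a0 e1 b6 d4 ⇒ word 0xd4b6e1a0 (little)
  top 7b → 0x6a → addi [RI]
  rd@[24:21]=0x5 ⇒ $5
  imm@[20:0]=0x16e1a0 ⇒ #1499552

#1499552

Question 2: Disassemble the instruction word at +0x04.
and $4, $3

[04] 00 00 86 de → 0xde860000
  opcode bits[31:25]=0x6f: and/RR
  rd: (w>>21)&0xf=0x4 → $4
  rs: (w>>17)&0xf=0x3 → $3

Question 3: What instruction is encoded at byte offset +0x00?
[00] 0c 00 00 08 → 0x0800000c
  top 7b → 0x4 → jmp [J]
  [24:0] imm=12 = #12

jmp #12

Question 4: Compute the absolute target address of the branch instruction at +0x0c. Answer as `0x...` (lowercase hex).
[0c] 00 00 00 ec → 0xec000000
  top 7b → 0x76 → bl [J]
  imm: (w>>0)&0x1ffffff=0x0 → #0
  target = base 0xce84 + off 0x0c + 4 + imm 0 = 0xce94

0xce94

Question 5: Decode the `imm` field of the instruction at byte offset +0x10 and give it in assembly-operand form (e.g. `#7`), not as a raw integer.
#1704200

[10] 08 01 3a 48 → 0x483a0108
  opcode bits[31:25]=0x24: cpi/RI
  rd@[24:21]=0x1 ⇒ $1
  imm@[20:0]=0x1a0108 ⇒ #1704200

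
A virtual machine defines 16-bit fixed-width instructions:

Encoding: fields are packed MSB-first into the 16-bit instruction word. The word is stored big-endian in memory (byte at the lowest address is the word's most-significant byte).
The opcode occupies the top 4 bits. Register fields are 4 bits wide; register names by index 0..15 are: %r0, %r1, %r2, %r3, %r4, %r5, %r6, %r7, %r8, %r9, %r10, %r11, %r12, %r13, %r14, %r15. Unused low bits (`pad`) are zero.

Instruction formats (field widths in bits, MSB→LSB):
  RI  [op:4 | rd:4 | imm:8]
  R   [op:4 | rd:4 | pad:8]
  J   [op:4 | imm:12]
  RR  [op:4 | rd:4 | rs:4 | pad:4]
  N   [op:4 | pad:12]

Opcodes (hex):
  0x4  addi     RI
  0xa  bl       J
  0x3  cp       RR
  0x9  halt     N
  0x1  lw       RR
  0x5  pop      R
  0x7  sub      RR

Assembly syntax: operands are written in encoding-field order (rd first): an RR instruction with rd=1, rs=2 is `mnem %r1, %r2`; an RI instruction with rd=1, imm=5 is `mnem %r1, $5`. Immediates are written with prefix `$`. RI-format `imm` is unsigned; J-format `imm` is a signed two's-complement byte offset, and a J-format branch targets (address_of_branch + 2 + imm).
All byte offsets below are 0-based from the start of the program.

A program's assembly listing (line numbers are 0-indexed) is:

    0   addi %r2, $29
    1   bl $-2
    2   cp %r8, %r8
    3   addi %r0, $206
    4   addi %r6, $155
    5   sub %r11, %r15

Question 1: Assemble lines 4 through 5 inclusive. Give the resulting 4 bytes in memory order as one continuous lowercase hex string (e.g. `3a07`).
line 4 (addi): pack op=0x4:4|rd=6:4|imm=155:8 = 0x469b; big→ 46 9b
line 5 (sub): pack op=0x7:4|rd=11:4|rs=15:4|pad=0:4 = 0x7bf0; big→ 7b f0

469b7bf0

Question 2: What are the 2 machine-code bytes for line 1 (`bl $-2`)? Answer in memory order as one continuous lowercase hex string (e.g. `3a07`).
L1: bl op=0xa:4|imm=-2:12 ⇒ 0xaffe ⇒ big af fe

affe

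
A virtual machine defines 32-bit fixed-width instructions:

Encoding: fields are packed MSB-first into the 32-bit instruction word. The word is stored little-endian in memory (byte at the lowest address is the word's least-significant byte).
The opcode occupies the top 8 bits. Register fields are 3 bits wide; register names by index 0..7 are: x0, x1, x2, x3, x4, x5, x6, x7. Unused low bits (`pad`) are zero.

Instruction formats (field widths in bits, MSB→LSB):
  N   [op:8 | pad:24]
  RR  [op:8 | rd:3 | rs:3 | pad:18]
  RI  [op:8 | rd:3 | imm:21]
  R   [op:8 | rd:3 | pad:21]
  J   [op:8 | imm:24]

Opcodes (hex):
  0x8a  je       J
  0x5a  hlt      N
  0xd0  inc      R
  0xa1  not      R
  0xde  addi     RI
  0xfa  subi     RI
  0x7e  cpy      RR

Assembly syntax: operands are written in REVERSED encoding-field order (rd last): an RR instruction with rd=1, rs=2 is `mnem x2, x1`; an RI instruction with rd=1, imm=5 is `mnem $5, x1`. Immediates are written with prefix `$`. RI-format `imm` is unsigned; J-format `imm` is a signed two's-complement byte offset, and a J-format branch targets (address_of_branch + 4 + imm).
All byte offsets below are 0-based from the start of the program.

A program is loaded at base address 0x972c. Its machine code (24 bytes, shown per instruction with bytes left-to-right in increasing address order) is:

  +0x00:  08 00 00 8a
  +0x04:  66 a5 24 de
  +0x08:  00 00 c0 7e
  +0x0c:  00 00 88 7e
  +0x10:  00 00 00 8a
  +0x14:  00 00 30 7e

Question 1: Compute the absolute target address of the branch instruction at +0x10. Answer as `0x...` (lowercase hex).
@+10  little-endian(00 00 00 8a) = 0x8a000000
  top 8b → 0x8a → je [J]
  imm@[23:0]=0x0 ⇒ $0
  target = base 0x972c + off 0x10 + 4 + imm 0 = 0x9740

0x9740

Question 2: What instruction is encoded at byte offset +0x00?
je $8

off 0x00: read 08 00 00 8a as little → 0x8a000008
  top 8b → 0x8a → je [J]
  imm@[23:0]=0x8 ⇒ $8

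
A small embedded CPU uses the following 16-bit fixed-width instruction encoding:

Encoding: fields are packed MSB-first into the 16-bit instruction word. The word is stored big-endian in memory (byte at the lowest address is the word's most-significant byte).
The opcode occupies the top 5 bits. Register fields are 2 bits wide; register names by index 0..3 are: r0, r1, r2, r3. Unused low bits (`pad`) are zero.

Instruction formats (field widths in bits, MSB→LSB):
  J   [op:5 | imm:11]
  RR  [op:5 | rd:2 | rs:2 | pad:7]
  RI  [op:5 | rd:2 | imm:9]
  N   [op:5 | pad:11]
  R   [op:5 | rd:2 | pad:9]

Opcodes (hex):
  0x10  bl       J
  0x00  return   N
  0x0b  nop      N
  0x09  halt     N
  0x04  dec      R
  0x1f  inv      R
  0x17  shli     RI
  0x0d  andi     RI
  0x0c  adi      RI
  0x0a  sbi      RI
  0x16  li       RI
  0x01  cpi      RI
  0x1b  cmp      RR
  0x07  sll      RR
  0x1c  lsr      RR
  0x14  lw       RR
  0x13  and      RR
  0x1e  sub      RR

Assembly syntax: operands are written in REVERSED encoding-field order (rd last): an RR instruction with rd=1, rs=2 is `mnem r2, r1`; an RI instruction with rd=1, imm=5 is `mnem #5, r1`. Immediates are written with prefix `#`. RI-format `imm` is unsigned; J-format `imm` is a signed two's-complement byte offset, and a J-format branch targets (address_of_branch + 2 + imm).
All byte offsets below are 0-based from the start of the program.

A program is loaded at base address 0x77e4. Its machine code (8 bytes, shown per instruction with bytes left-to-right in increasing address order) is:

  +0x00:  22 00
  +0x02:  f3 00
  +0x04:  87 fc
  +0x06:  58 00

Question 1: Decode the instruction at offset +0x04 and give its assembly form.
bl #-4

+0x04: 87 fc ⇒ word 0x87fc (big)
  op=0x87fc>>11=0x10 ⇒ bl (J)
  [10:0] imm=2044 (s11→-4) = #-4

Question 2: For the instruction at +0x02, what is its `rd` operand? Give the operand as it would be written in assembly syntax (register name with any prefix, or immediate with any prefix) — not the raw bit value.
@+02  big-endian(f3 00) = 0xf300
  top 5b → 0x1e → sub [RR]
  [10:9] rd=1 = r1
  [8:7] rs=2 = r2

r1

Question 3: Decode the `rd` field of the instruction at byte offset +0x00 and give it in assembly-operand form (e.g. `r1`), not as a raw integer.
r1

[00] 22 00 → 0x2200
  opcode bits[15:11]=0x4: dec/R
  [10:9] rd=1 = r1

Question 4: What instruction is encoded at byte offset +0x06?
off 0x06: read 58 00 as big → 0x5800
  opcode bits[15:11]=0xb: nop/N

nop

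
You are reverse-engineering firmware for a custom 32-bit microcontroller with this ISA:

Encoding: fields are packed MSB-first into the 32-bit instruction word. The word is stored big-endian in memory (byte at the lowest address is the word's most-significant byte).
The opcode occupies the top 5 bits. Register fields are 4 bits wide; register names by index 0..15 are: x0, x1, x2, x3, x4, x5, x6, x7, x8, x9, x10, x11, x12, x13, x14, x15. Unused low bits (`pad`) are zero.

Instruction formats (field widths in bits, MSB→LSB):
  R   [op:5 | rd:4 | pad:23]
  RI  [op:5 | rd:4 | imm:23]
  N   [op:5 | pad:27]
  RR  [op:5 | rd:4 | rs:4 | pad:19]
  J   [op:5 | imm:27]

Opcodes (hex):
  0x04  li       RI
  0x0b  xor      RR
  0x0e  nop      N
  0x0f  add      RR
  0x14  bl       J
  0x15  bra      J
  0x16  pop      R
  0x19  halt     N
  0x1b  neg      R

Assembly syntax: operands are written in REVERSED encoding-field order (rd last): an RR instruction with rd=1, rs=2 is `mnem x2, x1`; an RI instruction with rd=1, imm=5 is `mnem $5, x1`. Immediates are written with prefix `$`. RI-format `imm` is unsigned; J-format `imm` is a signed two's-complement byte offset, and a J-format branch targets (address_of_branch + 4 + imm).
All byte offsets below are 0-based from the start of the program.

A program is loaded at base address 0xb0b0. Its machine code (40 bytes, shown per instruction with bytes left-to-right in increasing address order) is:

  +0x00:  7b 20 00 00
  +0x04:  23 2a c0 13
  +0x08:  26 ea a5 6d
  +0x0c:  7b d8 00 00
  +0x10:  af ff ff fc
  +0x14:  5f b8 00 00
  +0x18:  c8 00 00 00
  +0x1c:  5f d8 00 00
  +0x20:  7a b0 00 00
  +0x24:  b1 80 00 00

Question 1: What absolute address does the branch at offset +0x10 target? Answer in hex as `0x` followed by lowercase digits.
0xb0c0

+0x10: af ff ff fc ⇒ word 0xaffffffc (big)
  opcode bits[31:27]=0x15: bra/J
  imm: (w>>0)&0x7ffffff=0x7fffffc (s27→-4) → $-4
  target = base 0xb0b0 + off 0x10 + 4 + imm -4 = 0xb0c0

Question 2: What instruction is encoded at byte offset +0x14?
xor x7, x15

[14] 5f b8 00 00 → 0x5fb80000
  op=0x5fb80000>>27=0xb ⇒ xor (RR)
  rd@[26:23]=0xf ⇒ x15
  rs@[22:19]=0x7 ⇒ x7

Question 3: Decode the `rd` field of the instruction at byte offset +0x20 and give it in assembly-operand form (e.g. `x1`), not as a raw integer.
[20] 7a b0 00 00 → 0x7ab00000
  top 5b → 0xf → add [RR]
  rd@[26:23]=0x5 ⇒ x5
  rs@[22:19]=0x6 ⇒ x6

x5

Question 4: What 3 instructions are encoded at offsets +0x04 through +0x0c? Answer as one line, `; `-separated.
li $2801683, x6; li $6989165, x13; add x11, x7

+0x04: 23 2a c0 13 ⇒ word 0x232ac013 (big)
  top 5b → 0x4 → li [RI]
  rd: (w>>23)&0xf=0x6 → x6
  imm: (w>>0)&0x7fffff=0x2ac013 → $2801683
+0x08: 26 ea a5 6d ⇒ word 0x26eaa56d (big)
  top 5b → 0x4 → li [RI]
  rd: (w>>23)&0xf=0xd → x13
  imm: (w>>0)&0x7fffff=0x6aa56d → $6989165
+0x0c: 7b d8 00 00 ⇒ word 0x7bd80000 (big)
  top 5b → 0xf → add [RR]
  rd: (w>>23)&0xf=0x7 → x7
  rs: (w>>19)&0xf=0xb → x11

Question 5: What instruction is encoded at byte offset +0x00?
add x4, x6

[00] 7b 20 00 00 → 0x7b200000
  opcode bits[31:27]=0xf: add/RR
  [26:23] rd=6 = x6
  [22:19] rs=4 = x4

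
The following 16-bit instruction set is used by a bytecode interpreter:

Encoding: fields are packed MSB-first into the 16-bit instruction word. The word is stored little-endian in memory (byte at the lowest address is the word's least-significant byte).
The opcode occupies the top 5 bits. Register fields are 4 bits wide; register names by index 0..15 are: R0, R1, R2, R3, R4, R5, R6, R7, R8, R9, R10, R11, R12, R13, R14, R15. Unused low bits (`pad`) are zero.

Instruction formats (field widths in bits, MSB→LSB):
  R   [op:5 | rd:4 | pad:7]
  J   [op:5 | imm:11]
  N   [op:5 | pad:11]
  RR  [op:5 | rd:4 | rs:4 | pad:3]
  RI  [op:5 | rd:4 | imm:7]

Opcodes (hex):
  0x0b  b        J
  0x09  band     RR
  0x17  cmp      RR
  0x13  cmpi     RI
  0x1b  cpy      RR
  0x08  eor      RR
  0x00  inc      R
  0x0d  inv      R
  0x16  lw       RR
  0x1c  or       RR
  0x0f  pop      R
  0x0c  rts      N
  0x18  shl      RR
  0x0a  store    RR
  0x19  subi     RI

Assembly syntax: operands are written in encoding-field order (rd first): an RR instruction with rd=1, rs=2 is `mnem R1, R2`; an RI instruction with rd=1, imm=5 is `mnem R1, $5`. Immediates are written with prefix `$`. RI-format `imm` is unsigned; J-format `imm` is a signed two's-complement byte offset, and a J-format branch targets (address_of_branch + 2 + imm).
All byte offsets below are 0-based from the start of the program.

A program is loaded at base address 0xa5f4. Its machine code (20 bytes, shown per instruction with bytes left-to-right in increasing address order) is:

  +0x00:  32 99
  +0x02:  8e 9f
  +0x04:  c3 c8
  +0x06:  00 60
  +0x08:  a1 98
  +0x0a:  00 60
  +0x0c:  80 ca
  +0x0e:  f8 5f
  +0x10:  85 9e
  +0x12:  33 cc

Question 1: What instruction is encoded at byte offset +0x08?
cmpi R1, $33

[08] a1 98 → 0x98a1
  top 5b → 0x13 → cmpi [RI]
  rd: (w>>7)&0xf=0x1 → R1
  imm: (w>>0)&0x7f=0x21 → $33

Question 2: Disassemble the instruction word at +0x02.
cmpi R15, $14

off 0x02: read 8e 9f as little → 0x9f8e
  opcode bits[15:11]=0x13: cmpi/RI
  [10:7] rd=15 = R15
  [6:0] imm=14 = $14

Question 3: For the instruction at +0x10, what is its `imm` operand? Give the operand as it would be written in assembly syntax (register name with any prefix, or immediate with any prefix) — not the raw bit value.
$5

@+10  little-endian(85 9e) = 0x9e85
  top 5b → 0x13 → cmpi [RI]
  rd: (w>>7)&0xf=0xd → R13
  imm: (w>>0)&0x7f=0x5 → $5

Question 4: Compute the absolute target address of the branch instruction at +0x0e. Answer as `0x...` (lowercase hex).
0xa5fc

[0e] f8 5f → 0x5ff8
  opcode bits[15:11]=0xb: b/J
  imm: (w>>0)&0x7ff=0x7f8 (s11→-8) → $-8
  target = base 0xa5f4 + off 0x0e + 2 + imm -8 = 0xa5fc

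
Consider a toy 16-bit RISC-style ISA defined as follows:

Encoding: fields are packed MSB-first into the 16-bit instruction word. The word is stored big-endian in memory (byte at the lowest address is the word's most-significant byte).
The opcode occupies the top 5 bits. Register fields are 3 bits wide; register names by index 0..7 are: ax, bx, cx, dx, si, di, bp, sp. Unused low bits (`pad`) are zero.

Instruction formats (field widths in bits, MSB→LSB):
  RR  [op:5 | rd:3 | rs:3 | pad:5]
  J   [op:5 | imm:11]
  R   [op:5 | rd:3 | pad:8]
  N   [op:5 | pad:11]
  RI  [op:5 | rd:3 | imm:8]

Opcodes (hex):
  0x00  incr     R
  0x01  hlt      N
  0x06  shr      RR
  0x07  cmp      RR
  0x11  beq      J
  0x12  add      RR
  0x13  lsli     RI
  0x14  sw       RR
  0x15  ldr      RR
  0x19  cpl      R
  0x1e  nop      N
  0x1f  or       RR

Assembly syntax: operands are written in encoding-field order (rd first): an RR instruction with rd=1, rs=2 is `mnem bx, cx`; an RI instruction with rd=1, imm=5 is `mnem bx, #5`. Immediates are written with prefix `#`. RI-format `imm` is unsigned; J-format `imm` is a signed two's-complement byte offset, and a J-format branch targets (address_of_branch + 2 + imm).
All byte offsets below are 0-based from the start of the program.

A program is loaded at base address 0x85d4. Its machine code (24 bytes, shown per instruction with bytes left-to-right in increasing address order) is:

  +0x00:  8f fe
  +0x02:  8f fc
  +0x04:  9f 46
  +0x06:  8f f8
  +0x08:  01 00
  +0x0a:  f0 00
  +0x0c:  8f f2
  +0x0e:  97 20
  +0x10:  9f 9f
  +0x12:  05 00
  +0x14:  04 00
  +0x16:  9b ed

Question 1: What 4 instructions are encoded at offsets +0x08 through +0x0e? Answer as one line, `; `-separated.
incr bx; nop; beq #-14; add sp, bx

+0x08: 01 00 ⇒ word 0x0100 (big)
  opcode bits[15:11]=0x0: incr/R
  rd@[10:8]=0x1 ⇒ bx
+0x0a: f0 00 ⇒ word 0xf000 (big)
  opcode bits[15:11]=0x1e: nop/N
+0x0c: 8f f2 ⇒ word 0x8ff2 (big)
  opcode bits[15:11]=0x11: beq/J
  imm@[10:0]=0x7f2 (s11→-14) ⇒ #-14
+0x0e: 97 20 ⇒ word 0x9720 (big)
  opcode bits[15:11]=0x12: add/RR
  rd@[10:8]=0x7 ⇒ sp
  rs@[7:5]=0x1 ⇒ bx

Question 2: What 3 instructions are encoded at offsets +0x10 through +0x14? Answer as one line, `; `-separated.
lsli sp, #159; incr di; incr si

+0x10: 9f 9f ⇒ word 0x9f9f (big)
  opcode bits[15:11]=0x13: lsli/RI
  rd: (w>>8)&0x7=0x7 → sp
  imm: (w>>0)&0xff=0x9f → #159
+0x12: 05 00 ⇒ word 0x0500 (big)
  opcode bits[15:11]=0x0: incr/R
  rd: (w>>8)&0x7=0x5 → di
+0x14: 04 00 ⇒ word 0x0400 (big)
  opcode bits[15:11]=0x0: incr/R
  rd: (w>>8)&0x7=0x4 → si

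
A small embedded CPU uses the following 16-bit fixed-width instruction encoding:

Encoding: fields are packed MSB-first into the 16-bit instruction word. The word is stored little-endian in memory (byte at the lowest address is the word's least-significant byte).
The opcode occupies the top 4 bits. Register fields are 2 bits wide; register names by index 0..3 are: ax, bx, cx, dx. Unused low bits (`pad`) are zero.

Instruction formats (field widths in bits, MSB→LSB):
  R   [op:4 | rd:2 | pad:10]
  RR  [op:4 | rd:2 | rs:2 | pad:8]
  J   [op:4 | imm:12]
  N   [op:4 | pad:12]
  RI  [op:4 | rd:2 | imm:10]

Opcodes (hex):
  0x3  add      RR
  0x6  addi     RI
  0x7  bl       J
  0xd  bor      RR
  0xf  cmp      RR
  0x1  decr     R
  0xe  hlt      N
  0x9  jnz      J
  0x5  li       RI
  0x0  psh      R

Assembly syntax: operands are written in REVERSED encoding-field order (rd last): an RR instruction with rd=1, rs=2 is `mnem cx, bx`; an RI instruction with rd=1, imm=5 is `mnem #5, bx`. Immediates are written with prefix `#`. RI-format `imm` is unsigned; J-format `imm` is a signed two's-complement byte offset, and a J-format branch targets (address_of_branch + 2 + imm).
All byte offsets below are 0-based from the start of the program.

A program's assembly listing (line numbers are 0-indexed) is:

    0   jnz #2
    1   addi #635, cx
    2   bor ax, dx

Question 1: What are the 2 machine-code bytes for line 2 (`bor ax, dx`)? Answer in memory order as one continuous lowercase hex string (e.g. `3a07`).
00dc

L2: bor op=0xd:4|rd=3:2|rs=0:2|pad=0:8 ⇒ 0xdc00 ⇒ little 00 dc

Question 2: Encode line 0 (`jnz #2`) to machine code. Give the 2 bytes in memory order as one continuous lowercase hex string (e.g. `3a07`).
L0: jnz op=0x9:4|imm=2:12 ⇒ 0x9002 ⇒ little 02 90

0290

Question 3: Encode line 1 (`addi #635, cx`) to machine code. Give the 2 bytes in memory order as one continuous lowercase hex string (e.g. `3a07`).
7b6a

L1: addi op=0x6:4|rd=2:2|imm=635:10 ⇒ 0x6a7b ⇒ little 7b 6a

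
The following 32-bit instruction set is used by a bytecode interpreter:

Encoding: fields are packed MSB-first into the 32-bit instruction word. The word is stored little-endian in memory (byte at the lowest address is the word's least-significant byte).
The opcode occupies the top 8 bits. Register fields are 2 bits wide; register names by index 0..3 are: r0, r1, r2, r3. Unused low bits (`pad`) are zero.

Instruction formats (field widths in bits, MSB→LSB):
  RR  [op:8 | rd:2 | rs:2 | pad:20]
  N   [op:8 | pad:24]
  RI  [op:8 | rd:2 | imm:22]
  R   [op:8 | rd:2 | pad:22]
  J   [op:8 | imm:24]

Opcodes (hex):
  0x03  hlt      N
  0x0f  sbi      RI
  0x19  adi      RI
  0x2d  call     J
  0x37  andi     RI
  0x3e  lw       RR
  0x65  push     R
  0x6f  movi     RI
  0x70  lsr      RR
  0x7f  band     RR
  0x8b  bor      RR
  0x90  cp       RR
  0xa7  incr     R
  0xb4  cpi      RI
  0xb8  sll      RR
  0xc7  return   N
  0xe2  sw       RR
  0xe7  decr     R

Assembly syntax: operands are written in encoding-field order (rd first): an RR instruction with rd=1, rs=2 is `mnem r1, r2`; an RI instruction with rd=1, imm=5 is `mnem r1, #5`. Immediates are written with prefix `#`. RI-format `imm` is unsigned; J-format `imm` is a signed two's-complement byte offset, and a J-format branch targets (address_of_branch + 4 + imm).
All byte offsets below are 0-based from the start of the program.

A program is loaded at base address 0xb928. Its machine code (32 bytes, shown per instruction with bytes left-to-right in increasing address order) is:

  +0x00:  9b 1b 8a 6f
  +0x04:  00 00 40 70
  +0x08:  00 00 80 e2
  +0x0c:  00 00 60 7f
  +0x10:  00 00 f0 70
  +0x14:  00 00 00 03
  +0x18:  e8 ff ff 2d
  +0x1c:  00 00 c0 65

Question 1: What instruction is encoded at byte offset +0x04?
lsr r1, r0

[04] 00 00 40 70 → 0x70400000
  opcode bits[31:24]=0x70: lsr/RR
  rd: (w>>22)&0x3=0x1 → r1
  rs: (w>>20)&0x3=0x0 → r0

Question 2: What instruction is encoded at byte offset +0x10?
off 0x10: read 00 00 f0 70 as little → 0x70f00000
  opcode bits[31:24]=0x70: lsr/RR
  rd: (w>>22)&0x3=0x3 → r3
  rs: (w>>20)&0x3=0x3 → r3

lsr r3, r3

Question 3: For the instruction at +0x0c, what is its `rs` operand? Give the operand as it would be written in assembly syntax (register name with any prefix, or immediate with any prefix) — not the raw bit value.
off 0x0c: read 00 00 60 7f as little → 0x7f600000
  opcode bits[31:24]=0x7f: band/RR
  [23:22] rd=1 = r1
  [21:20] rs=2 = r2

r2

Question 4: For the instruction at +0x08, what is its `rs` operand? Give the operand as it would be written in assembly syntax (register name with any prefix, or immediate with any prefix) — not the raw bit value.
r0

+0x08: 00 00 80 e2 ⇒ word 0xe2800000 (little)
  op=0xe2800000>>24=0xe2 ⇒ sw (RR)
  rd: (w>>22)&0x3=0x2 → r2
  rs: (w>>20)&0x3=0x0 → r0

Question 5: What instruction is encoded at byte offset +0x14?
[14] 00 00 00 03 → 0x03000000
  op=0x03000000>>24=0x3 ⇒ hlt (N)

hlt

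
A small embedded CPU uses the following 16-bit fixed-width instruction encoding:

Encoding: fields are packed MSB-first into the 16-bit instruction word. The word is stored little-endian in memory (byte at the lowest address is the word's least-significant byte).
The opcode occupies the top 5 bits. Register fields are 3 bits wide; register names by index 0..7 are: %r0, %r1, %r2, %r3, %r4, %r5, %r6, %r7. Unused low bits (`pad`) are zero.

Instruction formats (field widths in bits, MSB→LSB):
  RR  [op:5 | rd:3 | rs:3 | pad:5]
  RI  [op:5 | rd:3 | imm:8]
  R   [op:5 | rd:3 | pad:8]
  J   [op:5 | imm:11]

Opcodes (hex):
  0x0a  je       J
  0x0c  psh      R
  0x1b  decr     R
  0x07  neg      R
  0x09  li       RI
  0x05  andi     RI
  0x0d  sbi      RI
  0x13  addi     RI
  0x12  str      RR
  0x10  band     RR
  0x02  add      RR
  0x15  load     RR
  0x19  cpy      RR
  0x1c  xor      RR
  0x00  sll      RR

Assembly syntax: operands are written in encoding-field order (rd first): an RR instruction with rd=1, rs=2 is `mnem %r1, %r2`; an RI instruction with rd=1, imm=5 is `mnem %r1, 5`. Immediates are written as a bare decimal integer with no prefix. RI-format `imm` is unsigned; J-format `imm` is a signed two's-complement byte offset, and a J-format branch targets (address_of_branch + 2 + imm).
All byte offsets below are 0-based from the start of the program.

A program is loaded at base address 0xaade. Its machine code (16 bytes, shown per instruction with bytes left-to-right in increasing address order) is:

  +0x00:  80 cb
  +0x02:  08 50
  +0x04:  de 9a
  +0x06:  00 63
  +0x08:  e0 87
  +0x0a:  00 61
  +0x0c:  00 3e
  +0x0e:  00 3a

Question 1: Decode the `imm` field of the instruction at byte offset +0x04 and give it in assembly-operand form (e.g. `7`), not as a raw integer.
222

@+04  little-endian(de 9a) = 0x9ade
  top 5b → 0x13 → addi [RI]
  rd: (w>>8)&0x7=0x2 → %r2
  imm: (w>>0)&0xff=0xde → 222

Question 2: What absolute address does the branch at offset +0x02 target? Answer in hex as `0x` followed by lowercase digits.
[02] 08 50 → 0x5008
  top 5b → 0xa → je [J]
  imm@[10:0]=0x8 ⇒ 8
  target = base 0xaade + off 0x02 + 2 + imm 8 = 0xaaea

0xaaea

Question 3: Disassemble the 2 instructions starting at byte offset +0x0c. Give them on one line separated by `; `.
[0c] 00 3e → 0x3e00
  opcode bits[15:11]=0x7: neg/R
  [10:8] rd=6 = %r6
[0e] 00 3a → 0x3a00
  opcode bits[15:11]=0x7: neg/R
  [10:8] rd=2 = %r2

neg %r6; neg %r2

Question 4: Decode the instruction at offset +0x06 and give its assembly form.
off 0x06: read 00 63 as little → 0x6300
  top 5b → 0xc → psh [R]
  rd: (w>>8)&0x7=0x3 → %r3

psh %r3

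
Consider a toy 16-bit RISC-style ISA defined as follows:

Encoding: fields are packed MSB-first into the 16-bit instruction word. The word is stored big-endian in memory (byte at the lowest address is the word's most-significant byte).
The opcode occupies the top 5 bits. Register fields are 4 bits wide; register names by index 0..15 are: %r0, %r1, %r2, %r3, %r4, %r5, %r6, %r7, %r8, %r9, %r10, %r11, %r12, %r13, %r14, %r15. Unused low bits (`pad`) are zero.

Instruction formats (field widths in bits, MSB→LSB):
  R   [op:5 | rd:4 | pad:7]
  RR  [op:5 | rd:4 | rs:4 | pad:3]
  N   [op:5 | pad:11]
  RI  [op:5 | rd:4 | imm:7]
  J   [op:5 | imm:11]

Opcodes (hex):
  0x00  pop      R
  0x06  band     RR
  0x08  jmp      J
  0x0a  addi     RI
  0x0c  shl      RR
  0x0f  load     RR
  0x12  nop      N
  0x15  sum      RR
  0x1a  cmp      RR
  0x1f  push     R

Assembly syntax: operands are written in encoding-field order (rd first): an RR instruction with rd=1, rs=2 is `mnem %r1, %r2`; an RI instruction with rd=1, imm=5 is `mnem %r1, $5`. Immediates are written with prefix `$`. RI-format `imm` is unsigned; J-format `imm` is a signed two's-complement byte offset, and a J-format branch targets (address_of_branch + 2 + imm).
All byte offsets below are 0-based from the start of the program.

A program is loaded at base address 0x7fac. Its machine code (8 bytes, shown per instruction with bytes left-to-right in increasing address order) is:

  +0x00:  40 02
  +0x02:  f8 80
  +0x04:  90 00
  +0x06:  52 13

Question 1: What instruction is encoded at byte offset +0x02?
push %r1

off 0x02: read f8 80 as big → 0xf880
  op=0xf880>>11=0x1f ⇒ push (R)
  rd@[10:7]=0x1 ⇒ %r1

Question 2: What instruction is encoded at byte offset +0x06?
addi %r4, $19

off 0x06: read 52 13 as big → 0x5213
  opcode bits[15:11]=0xa: addi/RI
  rd: (w>>7)&0xf=0x4 → %r4
  imm: (w>>0)&0x7f=0x13 → $19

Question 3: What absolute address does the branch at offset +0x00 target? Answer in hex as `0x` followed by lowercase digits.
0x7fb0

@+00  big-endian(40 02) = 0x4002
  opcode bits[15:11]=0x8: jmp/J
  imm@[10:0]=0x2 ⇒ $2
  target = base 0x7fac + off 0x00 + 2 + imm 2 = 0x7fb0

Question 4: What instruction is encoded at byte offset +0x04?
nop

+0x04: 90 00 ⇒ word 0x9000 (big)
  opcode bits[15:11]=0x12: nop/N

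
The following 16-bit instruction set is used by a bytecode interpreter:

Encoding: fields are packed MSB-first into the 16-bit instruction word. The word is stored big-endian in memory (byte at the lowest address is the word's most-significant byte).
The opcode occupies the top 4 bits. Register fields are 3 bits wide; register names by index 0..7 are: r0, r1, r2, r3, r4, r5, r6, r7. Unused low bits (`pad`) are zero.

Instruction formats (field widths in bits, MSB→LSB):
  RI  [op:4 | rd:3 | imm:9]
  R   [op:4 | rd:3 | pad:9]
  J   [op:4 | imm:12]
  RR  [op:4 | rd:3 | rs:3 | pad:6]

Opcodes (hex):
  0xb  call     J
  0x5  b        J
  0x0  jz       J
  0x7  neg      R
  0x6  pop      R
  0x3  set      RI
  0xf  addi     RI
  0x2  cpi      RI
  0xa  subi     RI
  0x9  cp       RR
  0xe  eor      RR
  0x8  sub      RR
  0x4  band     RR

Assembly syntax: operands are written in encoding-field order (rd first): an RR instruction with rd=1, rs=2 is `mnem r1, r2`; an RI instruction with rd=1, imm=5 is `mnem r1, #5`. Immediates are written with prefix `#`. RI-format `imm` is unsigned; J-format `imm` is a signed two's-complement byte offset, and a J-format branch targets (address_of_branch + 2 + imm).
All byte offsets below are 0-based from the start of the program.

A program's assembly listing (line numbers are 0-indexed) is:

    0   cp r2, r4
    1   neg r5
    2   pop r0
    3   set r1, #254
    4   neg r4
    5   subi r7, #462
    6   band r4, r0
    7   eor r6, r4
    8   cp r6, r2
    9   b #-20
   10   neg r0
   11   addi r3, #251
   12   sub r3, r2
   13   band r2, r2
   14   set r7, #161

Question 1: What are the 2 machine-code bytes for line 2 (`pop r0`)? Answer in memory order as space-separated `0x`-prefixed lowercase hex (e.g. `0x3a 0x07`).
L2: pop op=0x6:4|rd=0:3|pad=0:9 ⇒ 0x6000 ⇒ big 60 00

0x60 0x00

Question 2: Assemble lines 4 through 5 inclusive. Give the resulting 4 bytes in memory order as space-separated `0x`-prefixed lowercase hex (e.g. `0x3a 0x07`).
L4: neg op=0x7:4|rd=4:3|pad=0:9 ⇒ 0x7800 ⇒ big 78 00
L5: subi op=0xa:4|rd=7:3|imm=462:9 ⇒ 0xafce ⇒ big af ce

0x78 0x00 0xaf 0xce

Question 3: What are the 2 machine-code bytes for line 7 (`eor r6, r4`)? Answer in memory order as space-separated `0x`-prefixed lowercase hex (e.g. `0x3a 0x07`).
0xed 0x00

L7: eor op=0xe:4|rd=6:3|rs=4:3|pad=0:6 ⇒ 0xed00 ⇒ big ed 00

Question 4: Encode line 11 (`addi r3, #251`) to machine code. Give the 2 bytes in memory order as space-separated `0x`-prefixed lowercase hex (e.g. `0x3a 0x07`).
0xf6 0xfb

line 11 (addi): pack op=0xf:4|rd=3:3|imm=251:9 = 0xf6fb; big→ f6 fb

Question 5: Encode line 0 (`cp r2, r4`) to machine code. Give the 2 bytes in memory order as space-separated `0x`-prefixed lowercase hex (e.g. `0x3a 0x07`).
0. cp fields op=0x9:4|rd=2:3|rs=4:3|pad=0:6 → word 9500h → 95 00

0x95 0x00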